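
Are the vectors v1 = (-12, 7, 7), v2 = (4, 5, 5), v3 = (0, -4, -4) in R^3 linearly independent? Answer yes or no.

Form the matrix with these vectors as rows and row reduce.
R2 ← R2 + (1/3)·R1: [0, 22/3, 22/3]
R3 ← R3 + (6/11)·R2: [0, 0, 0]
2 nonzero rows, so the 3 vectors span a space of dimension 2.
Since 2 < 3, the vectors are linearly dependent.

no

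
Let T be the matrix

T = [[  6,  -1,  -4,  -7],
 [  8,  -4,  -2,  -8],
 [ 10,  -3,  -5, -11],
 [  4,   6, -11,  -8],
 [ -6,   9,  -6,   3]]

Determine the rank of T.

Row reduce to echelon form.
R2 ← R2 − (4/3)·R1: [0, -8/3, 10/3, 4/3]
R3 ← R3 − (5/3)·R1: [0, -4/3, 5/3, 2/3]
R4 ← R4 − (2/3)·R1: [0, 20/3, -25/3, -10/3]
R5 ← R5 + R1: [0, 8, -10, -4]
R3 ← R3 − (1/2)·R2: [0, 0, 0, 0]
R4 ← R4 + (5/2)·R2: [0, 0, 0, 0]
R5 ← R5 + (3)·R2: [0, 0, 0, 0]
Echelon form has 2 nonzero rows, so rank(T) = 2.

2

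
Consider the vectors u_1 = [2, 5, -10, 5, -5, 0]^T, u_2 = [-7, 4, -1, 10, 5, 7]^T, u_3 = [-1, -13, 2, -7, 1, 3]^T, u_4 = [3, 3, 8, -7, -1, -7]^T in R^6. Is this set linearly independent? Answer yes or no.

Form the matrix with these vectors as rows and row reduce.
R2 ← R2 + (7/2)·R1: [0, 43/2, -36, 55/2, -25/2, 7]
R3 ← R3 + (1/2)·R1: [0, -21/2, -3, -9/2, -3/2, 3]
R4 ← R4 − (3/2)·R1: [0, -9/2, 23, -29/2, 13/2, -7]
R3 ← R3 + (21/43)·R2: [0, 0, -885/43, 384/43, -327/43, 276/43]
R4 ← R4 + (9/43)·R2: [0, 0, 665/43, -376/43, 167/43, -238/43]
R4 ← R4 + (133/177)·R3: [0, 0, 0, -120/59, -108/59, -42/59]
4 nonzero rows, so the 4 vectors span a space of dimension 4.
Since 4 = 4, the vectors are linearly independent.

yes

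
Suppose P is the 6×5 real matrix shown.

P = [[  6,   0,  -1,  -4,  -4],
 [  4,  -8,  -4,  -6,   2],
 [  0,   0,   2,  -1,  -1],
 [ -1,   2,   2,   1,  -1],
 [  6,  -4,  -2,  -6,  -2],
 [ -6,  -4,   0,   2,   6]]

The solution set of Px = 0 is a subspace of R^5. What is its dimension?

2

Row reduce to echelon form.
R2 ← R2 − (2/3)·R1: [0, -8, -10/3, -10/3, 14/3]
R4 ← R4 + (1/6)·R1: [0, 2, 11/6, 1/3, -5/3]
R5 ← R5 − R1: [0, -4, -1, -2, 2]
R6 ← R6 + R1: [0, -4, -1, -2, 2]
R4 ← R4 + (1/4)·R2: [0, 0, 1, -1/2, -1/2]
R5 ← R5 − (1/2)·R2: [0, 0, 2/3, -1/3, -1/3]
R6 ← R6 − (1/2)·R2: [0, 0, 2/3, -1/3, -1/3]
R4 ← R4 − (1/2)·R3: [0, 0, 0, 0, 0]
R5 ← R5 − (1/3)·R3: [0, 0, 0, 0, 0]
R6 ← R6 − (1/3)·R3: [0, 0, 0, 0, 0]
3 nonzero rows, so rank(P) = 3.
P has 5 columns; by rank–nullity, nullity = 5 − 3 = 2.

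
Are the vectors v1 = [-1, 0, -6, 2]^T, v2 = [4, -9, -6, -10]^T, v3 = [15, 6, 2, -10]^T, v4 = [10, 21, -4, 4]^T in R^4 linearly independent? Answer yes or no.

Form the matrix with these vectors as rows and row reduce.
R2 ← R2 + (4)·R1: [0, -9, -30, -2]
R3 ← R3 + (15)·R1: [0, 6, -88, 20]
R4 ← R4 + (10)·R1: [0, 21, -64, 24]
R3 ← R3 + (2/3)·R2: [0, 0, -108, 56/3]
R4 ← R4 + (7/3)·R2: [0, 0, -134, 58/3]
R4 ← R4 − (67/54)·R3: [0, 0, 0, -310/81]
4 nonzero rows, so the 4 vectors span a space of dimension 4.
Since 4 = 4, the vectors are linearly independent.

yes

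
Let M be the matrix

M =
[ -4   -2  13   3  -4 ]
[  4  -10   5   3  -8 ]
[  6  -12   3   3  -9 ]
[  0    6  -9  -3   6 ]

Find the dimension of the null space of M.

3

Row reduce to echelon form.
R2 ← R2 + R1: [0, -12, 18, 6, -12]
R3 ← R3 + (3/2)·R1: [0, -15, 45/2, 15/2, -15]
R3 ← R3 − (5/4)·R2: [0, 0, 0, 0, 0]
R4 ← R4 + (1/2)·R2: [0, 0, 0, 0, 0]
2 nonzero rows, so rank(M) = 2.
M has 5 columns; by rank–nullity, nullity = 5 − 2 = 3.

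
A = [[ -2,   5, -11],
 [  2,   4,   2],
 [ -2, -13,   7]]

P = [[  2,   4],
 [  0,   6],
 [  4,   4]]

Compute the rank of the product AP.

First compute AP:
[[-48, -22],
 [ 12,  40],
 [ 24, -58]]
Now row reduce the product.
R2 ← R2 + (1/4)·R1: [0, 69/2]
R3 ← R3 + (1/2)·R1: [0, -69]
R3 ← R3 + (2)·R2: [0, 0]
2 nonzero rows, so rank(AP) = 2.

2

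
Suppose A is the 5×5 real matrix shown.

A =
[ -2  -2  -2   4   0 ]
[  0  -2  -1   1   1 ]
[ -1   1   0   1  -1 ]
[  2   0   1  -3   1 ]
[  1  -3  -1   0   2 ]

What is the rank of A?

2

Row reduce to echelon form.
R3 ← R3 − (1/2)·R1: [0, 2, 1, -1, -1]
R4 ← R4 + R1: [0, -2, -1, 1, 1]
R5 ← R5 + (1/2)·R1: [0, -4, -2, 2, 2]
R3 ← R3 + R2: [0, 0, 0, 0, 0]
R4 ← R4 − R2: [0, 0, 0, 0, 0]
R5 ← R5 − (2)·R2: [0, 0, 0, 0, 0]
Echelon form has 2 nonzero rows, so rank(A) = 2.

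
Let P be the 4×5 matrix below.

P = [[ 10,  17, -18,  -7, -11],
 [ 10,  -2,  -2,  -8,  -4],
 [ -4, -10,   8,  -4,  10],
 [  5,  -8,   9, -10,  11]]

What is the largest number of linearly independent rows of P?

Row reduce to echelon form.
R2 ← R2 − R1: [0, -19, 16, -1, 7]
R3 ← R3 + (2/5)·R1: [0, -16/5, 4/5, -34/5, 28/5]
R4 ← R4 − (1/2)·R1: [0, -33/2, 18, -13/2, 33/2]
R3 ← R3 − (16/95)·R2: [0, 0, -36/19, -126/19, 84/19]
R4 ← R4 − (33/38)·R2: [0, 0, 78/19, -107/19, 198/19]
R4 ← R4 + (13/6)·R3: [0, 0, 0, -20, 20]
Echelon form has 4 nonzero rows, so rank(P) = 4.
The rank gives the maximum number of linearly independent rows: 4.

4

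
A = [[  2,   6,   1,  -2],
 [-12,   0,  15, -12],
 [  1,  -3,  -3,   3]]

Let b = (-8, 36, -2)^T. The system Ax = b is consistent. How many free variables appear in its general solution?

2

Row reduce the augmented matrix [A | b].
R2 ← R2 + (6)·R1: [0, 36, 21, -24, -12]
R3 ← R3 − (1/2)·R1: [0, -6, -7/2, 4, 2]
R3 ← R3 + (1/6)·R2: [0, 0, 0, 0, 0]
The echelon form has 2 nonzero rows, and every pivot lies in the first 4 columns, so rank(A) = rank([A|b]) = 2.
The system is consistent.
Free variables = (unknowns) − (rank) = 4 − 2 = 2.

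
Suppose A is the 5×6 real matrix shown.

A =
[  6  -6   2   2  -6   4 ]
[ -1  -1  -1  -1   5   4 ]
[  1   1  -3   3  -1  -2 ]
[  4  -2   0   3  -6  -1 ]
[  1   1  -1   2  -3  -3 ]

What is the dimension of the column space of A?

3

Row reduce to echelon form.
R2 ← R2 + (1/6)·R1: [0, -2, -2/3, -2/3, 4, 14/3]
R3 ← R3 − (1/6)·R1: [0, 2, -10/3, 8/3, 0, -8/3]
R4 ← R4 − (2/3)·R1: [0, 2, -4/3, 5/3, -2, -11/3]
R5 ← R5 − (1/6)·R1: [0, 2, -4/3, 5/3, -2, -11/3]
R3 ← R3 + R2: [0, 0, -4, 2, 4, 2]
R4 ← R4 + R2: [0, 0, -2, 1, 2, 1]
R5 ← R5 + R2: [0, 0, -2, 1, 2, 1]
R4 ← R4 − (1/2)·R3: [0, 0, 0, 0, 0, 0]
R5 ← R5 − (1/2)·R3: [0, 0, 0, 0, 0, 0]
Echelon form has 3 nonzero rows, so rank(A) = 3.
The column space has dimension equal to the rank: 3.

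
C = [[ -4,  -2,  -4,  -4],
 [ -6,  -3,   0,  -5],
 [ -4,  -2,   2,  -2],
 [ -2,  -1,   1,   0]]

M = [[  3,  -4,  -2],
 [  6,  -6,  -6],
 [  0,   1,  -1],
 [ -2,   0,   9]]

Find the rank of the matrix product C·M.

First compute CM:
[[-16,  24, -12],
 [-26,  42, -15],
 [-20,  30,   0],
 [-12,  15,   9]]
Now row reduce the product.
R2 ← R2 − (13/8)·R1: [0, 3, 9/2]
R3 ← R3 − (5/4)·R1: [0, 0, 15]
R4 ← R4 − (3/4)·R1: [0, -3, 18]
R4 ← R4 + R2: [0, 0, 45/2]
R4 ← R4 − (3/2)·R3: [0, 0, 0]
3 nonzero rows, so rank(CM) = 3.

3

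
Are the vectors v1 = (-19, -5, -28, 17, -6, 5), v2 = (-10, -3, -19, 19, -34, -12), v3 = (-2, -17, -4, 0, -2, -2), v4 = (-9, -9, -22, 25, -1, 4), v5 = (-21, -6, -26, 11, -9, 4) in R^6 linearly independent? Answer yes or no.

Form the matrix with these vectors as rows and row reduce.
R2 ← R2 − (10/19)·R1: [0, -7/19, -81/19, 191/19, -586/19, -278/19]
R3 ← R3 − (2/19)·R1: [0, -313/19, -20/19, -34/19, -26/19, -48/19]
R4 ← R4 − (9/19)·R1: [0, -126/19, -166/19, 322/19, 35/19, 31/19]
R5 ← R5 − (21/19)·R1: [0, -9/19, 94/19, -148/19, -45/19, -29/19]
R3 ← R3 − (313/7)·R2: [0, 0, 1327/7, -3159/7, 9644/7, 4562/7]
R4 ← R4 − (18)·R2: [0, 0, 68, -164, 557, 265]
R5 ← R5 − (9/7)·R2: [0, 0, 73/7, -145/7, 261/7, 121/7]
R4 ← R4 − (476/1327)·R3: [0, 0, 0, -2816/1327, 83347/1327, 41439/1327]
R5 ← R5 − (73/1327)·R3: [0, 0, 0, 5456/1327, -51095/1327, -24637/1327]
R5 ← R5 + (31/16)·R4: [0, 0, 0, 0, 1331/16, 671/16]
5 nonzero rows, so the 5 vectors span a space of dimension 5.
Since 5 = 5, the vectors are linearly independent.

yes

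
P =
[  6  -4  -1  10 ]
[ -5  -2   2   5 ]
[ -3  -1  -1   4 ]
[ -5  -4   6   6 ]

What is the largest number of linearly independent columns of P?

Row reduce to echelon form.
R2 ← R2 + (5/6)·R1: [0, -16/3, 7/6, 40/3]
R3 ← R3 + (1/2)·R1: [0, -3, -3/2, 9]
R4 ← R4 + (5/6)·R1: [0, -22/3, 31/6, 43/3]
R3 ← R3 − (9/16)·R2: [0, 0, -69/32, 3/2]
R4 ← R4 − (11/8)·R2: [0, 0, 57/16, -4]
R4 ← R4 + (38/23)·R3: [0, 0, 0, -35/23]
Echelon form has 4 nonzero rows, so rank(P) = 4.
The rank gives the maximum number of linearly independent columns: 4.

4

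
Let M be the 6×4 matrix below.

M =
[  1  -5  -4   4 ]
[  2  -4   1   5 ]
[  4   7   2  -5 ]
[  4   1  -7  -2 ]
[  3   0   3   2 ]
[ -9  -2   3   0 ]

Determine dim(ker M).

1

Row reduce to echelon form.
R2 ← R2 − (2)·R1: [0, 6, 9, -3]
R3 ← R3 − (4)·R1: [0, 27, 18, -21]
R4 ← R4 − (4)·R1: [0, 21, 9, -18]
R5 ← R5 − (3)·R1: [0, 15, 15, -10]
R6 ← R6 + (9)·R1: [0, -47, -33, 36]
R3 ← R3 − (9/2)·R2: [0, 0, -45/2, -15/2]
R4 ← R4 − (7/2)·R2: [0, 0, -45/2, -15/2]
R5 ← R5 − (5/2)·R2: [0, 0, -15/2, -5/2]
R6 ← R6 + (47/6)·R2: [0, 0, 75/2, 25/2]
R4 ← R4 − R3: [0, 0, 0, 0]
R5 ← R5 − (1/3)·R3: [0, 0, 0, 0]
R6 ← R6 + (5/3)·R3: [0, 0, 0, 0]
3 nonzero rows, so rank(M) = 3.
M has 4 columns; by rank–nullity, nullity = 4 − 3 = 1.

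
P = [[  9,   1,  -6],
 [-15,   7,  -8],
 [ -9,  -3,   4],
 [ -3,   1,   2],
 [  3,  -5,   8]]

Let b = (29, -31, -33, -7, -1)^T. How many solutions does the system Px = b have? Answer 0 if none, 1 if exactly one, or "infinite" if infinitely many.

1

Row reduce the augmented matrix [P | b].
R2 ← R2 + (5/3)·R1: [0, 26/3, -18, 52/3]
R3 ← R3 + R1: [0, -2, -2, -4]
R4 ← R4 + (1/3)·R1: [0, 4/3, 0, 8/3]
R5 ← R5 − (1/3)·R1: [0, -16/3, 10, -32/3]
R3 ← R3 + (3/13)·R2: [0, 0, -80/13, 0]
R4 ← R4 − (2/13)·R2: [0, 0, 36/13, 0]
R5 ← R5 + (8/13)·R2: [0, 0, -14/13, 0]
R4 ← R4 + (9/20)·R3: [0, 0, 0, 0]
R5 ← R5 − (7/40)·R3: [0, 0, 0, 0]
The echelon form has 3 nonzero rows, and every pivot lies in the first 3 columns, so rank(P) = rank([P|b]) = 3.
The system is consistent.
rank = 3 = number of unknowns, so the solution is unique.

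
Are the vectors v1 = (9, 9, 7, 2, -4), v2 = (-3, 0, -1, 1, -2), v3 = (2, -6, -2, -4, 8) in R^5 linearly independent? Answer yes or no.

no

Form the matrix with these vectors as rows and row reduce.
R2 ← R2 + (1/3)·R1: [0, 3, 4/3, 5/3, -10/3]
R3 ← R3 − (2/9)·R1: [0, -8, -32/9, -40/9, 80/9]
R3 ← R3 + (8/3)·R2: [0, 0, 0, 0, 0]
2 nonzero rows, so the 3 vectors span a space of dimension 2.
Since 2 < 3, the vectors are linearly dependent.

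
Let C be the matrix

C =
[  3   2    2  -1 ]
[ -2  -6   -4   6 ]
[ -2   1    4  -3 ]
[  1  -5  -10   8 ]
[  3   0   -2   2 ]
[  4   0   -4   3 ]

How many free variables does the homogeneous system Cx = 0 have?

Row reduce to echelon form.
R2 ← R2 + (2/3)·R1: [0, -14/3, -8/3, 16/3]
R3 ← R3 + (2/3)·R1: [0, 7/3, 16/3, -11/3]
R4 ← R4 − (1/3)·R1: [0, -17/3, -32/3, 25/3]
R5 ← R5 − R1: [0, -2, -4, 3]
R6 ← R6 − (4/3)·R1: [0, -8/3, -20/3, 13/3]
R3 ← R3 + (1/2)·R2: [0, 0, 4, -1]
R4 ← R4 − (17/14)·R2: [0, 0, -52/7, 13/7]
R5 ← R5 − (3/7)·R2: [0, 0, -20/7, 5/7]
R6 ← R6 − (4/7)·R2: [0, 0, -36/7, 9/7]
R4 ← R4 + (13/7)·R3: [0, 0, 0, 0]
R5 ← R5 + (5/7)·R3: [0, 0, 0, 0]
R6 ← R6 + (9/7)·R3: [0, 0, 0, 0]
3 nonzero rows, so rank(C) = 3.
C has 4 columns; by rank–nullity, nullity = 4 − 3 = 1.

1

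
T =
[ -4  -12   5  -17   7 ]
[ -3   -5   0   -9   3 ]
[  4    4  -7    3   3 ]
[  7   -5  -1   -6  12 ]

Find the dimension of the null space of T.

2

Row reduce to echelon form.
R2 ← R2 − (3/4)·R1: [0, 4, -15/4, 15/4, -9/4]
R3 ← R3 + R1: [0, -8, -2, -14, 10]
R4 ← R4 + (7/4)·R1: [0, -26, 31/4, -143/4, 97/4]
R3 ← R3 + (2)·R2: [0, 0, -19/2, -13/2, 11/2]
R4 ← R4 + (13/2)·R2: [0, 0, -133/8, -91/8, 77/8]
R4 ← R4 − (7/4)·R3: [0, 0, 0, 0, 0]
3 nonzero rows, so rank(T) = 3.
T has 5 columns; by rank–nullity, nullity = 5 − 3 = 2.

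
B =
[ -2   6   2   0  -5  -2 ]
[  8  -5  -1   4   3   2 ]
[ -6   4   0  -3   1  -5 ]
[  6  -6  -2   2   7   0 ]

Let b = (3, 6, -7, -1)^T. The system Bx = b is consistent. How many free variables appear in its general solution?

Row reduce the augmented matrix [B | b].
R2 ← R2 + (4)·R1: [0, 19, 7, 4, -17, -6, 18]
R3 ← R3 − (3)·R1: [0, -14, -6, -3, 16, 1, -16]
R4 ← R4 + (3)·R1: [0, 12, 4, 2, -8, -6, 8]
R3 ← R3 + (14/19)·R2: [0, 0, -16/19, -1/19, 66/19, -65/19, -52/19]
R4 ← R4 − (12/19)·R2: [0, 0, -8/19, -10/19, 52/19, -42/19, -64/19]
R4 ← R4 − (1/2)·R3: [0, 0, 0, -1/2, 1, -1/2, -2]
The echelon form has 4 nonzero rows, and every pivot lies in the first 6 columns, so rank(B) = rank([B|b]) = 4.
The system is consistent.
Free variables = (unknowns) − (rank) = 6 − 4 = 2.

2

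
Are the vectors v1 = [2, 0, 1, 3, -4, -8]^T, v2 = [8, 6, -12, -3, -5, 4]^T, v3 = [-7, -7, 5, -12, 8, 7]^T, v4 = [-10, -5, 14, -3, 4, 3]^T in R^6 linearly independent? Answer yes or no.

Form the matrix with these vectors as rows and row reduce.
R2 ← R2 − (4)·R1: [0, 6, -16, -15, 11, 36]
R3 ← R3 + (7/2)·R1: [0, -7, 17/2, -3/2, -6, -21]
R4 ← R4 + (5)·R1: [0, -5, 19, 12, -16, -37]
R3 ← R3 + (7/6)·R2: [0, 0, -61/6, -19, 41/6, 21]
R4 ← R4 + (5/6)·R2: [0, 0, 17/3, -1/2, -41/6, -7]
R4 ← R4 + (34/61)·R3: [0, 0, 0, -1353/122, -369/122, 287/61]
4 nonzero rows, so the 4 vectors span a space of dimension 4.
Since 4 = 4, the vectors are linearly independent.

yes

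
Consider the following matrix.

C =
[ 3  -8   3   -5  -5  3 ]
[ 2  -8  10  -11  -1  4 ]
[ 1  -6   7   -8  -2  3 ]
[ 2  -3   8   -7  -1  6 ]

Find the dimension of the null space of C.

Row reduce to echelon form.
R2 ← R2 − (2/3)·R1: [0, -8/3, 8, -23/3, 7/3, 2]
R3 ← R3 − (1/3)·R1: [0, -10/3, 6, -19/3, -1/3, 2]
R4 ← R4 − (2/3)·R1: [0, 7/3, 6, -11/3, 7/3, 4]
R3 ← R3 − (5/4)·R2: [0, 0, -4, 13/4, -13/4, -1/2]
R4 ← R4 + (7/8)·R2: [0, 0, 13, -83/8, 35/8, 23/4]
R4 ← R4 + (13/4)·R3: [0, 0, 0, 3/16, -99/16, 33/8]
4 nonzero rows, so rank(C) = 4.
C has 6 columns; by rank–nullity, nullity = 6 − 4 = 2.

2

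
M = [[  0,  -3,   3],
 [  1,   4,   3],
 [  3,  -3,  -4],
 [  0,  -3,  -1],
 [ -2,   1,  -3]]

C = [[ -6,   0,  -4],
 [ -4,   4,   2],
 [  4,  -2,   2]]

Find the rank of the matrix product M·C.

3

First compute MC:
[[ 24, -18,   0],
 [-10,  10,  10],
 [-22,  -4, -26],
 [  8, -10,  -8],
 [ -4,  10,   4]]
Now row reduce the product.
R2 ← R2 + (5/12)·R1: [0, 5/2, 10]
R3 ← R3 + (11/12)·R1: [0, -41/2, -26]
R4 ← R4 − (1/3)·R1: [0, -4, -8]
R5 ← R5 + (1/6)·R1: [0, 7, 4]
R3 ← R3 + (41/5)·R2: [0, 0, 56]
R4 ← R4 + (8/5)·R2: [0, 0, 8]
R5 ← R5 − (14/5)·R2: [0, 0, -24]
R4 ← R4 − (1/7)·R3: [0, 0, 0]
R5 ← R5 + (3/7)·R3: [0, 0, 0]
3 nonzero rows, so rank(MC) = 3.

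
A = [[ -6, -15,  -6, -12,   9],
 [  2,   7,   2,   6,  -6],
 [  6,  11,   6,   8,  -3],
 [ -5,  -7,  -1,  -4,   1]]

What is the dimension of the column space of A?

3

Row reduce to echelon form.
R2 ← R2 + (1/3)·R1: [0, 2, 0, 2, -3]
R3 ← R3 + R1: [0, -4, 0, -4, 6]
R4 ← R4 − (5/6)·R1: [0, 11/2, 4, 6, -13/2]
R3 ← R3 + (2)·R2: [0, 0, 0, 0, 0]
R4 ← R4 − (11/4)·R2: [0, 0, 4, 1/2, 7/4]
Swap R3 ↔ R4
Echelon form has 3 nonzero rows, so rank(A) = 3.
The column space has dimension equal to the rank: 3.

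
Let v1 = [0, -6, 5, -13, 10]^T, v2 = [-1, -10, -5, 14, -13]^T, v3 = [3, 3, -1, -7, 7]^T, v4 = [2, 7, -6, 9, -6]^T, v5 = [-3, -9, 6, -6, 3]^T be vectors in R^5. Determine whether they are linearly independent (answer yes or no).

Form the matrix with these vectors as rows and row reduce.
Swap R1 ↔ R2
R3 ← R3 + (3)·R1: [0, -27, -16, 35, -32]
R4 ← R4 + (2)·R1: [0, -13, -16, 37, -32]
R5 ← R5 − (3)·R1: [0, 21, 21, -48, 42]
R3 ← R3 − (9/2)·R2: [0, 0, -77/2, 187/2, -77]
R4 ← R4 − (13/6)·R2: [0, 0, -161/6, 391/6, -161/3]
R5 ← R5 + (7/2)·R2: [0, 0, 77/2, -187/2, 77]
R4 ← R4 − (23/33)·R3: [0, 0, 0, 0, 0]
R5 ← R5 + R3: [0, 0, 0, 0, 0]
3 nonzero rows, so the 5 vectors span a space of dimension 3.
Since 3 < 5, the vectors are linearly dependent.

no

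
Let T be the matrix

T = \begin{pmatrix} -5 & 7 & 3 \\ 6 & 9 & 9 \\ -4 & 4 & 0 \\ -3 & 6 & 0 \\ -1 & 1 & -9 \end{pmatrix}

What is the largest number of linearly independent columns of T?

3

Row reduce to echelon form.
R2 ← R2 + (6/5)·R1: [0, 87/5, 63/5]
R3 ← R3 − (4/5)·R1: [0, -8/5, -12/5]
R4 ← R4 − (3/5)·R1: [0, 9/5, -9/5]
R5 ← R5 − (1/5)·R1: [0, -2/5, -48/5]
R3 ← R3 + (8/87)·R2: [0, 0, -36/29]
R4 ← R4 − (3/29)·R2: [0, 0, -90/29]
R5 ← R5 + (2/87)·R2: [0, 0, -270/29]
R4 ← R4 − (5/2)·R3: [0, 0, 0]
R5 ← R5 − (15/2)·R3: [0, 0, 0]
Echelon form has 3 nonzero rows, so rank(T) = 3.
The rank gives the maximum number of linearly independent columns: 3.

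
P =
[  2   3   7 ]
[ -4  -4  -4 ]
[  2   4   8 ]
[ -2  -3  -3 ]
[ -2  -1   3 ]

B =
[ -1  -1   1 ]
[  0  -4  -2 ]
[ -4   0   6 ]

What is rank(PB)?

2

First compute PB:
[[-30, -14,  38],
 [ 20,  20, -20],
 [-34, -18,  42],
 [ 14,  14, -14],
 [-10,   6,  18]]
Now row reduce the product.
R2 ← R2 + (2/3)·R1: [0, 32/3, 16/3]
R3 ← R3 − (17/15)·R1: [0, -32/15, -16/15]
R4 ← R4 + (7/15)·R1: [0, 112/15, 56/15]
R5 ← R5 − (1/3)·R1: [0, 32/3, 16/3]
R3 ← R3 + (1/5)·R2: [0, 0, 0]
R4 ← R4 − (7/10)·R2: [0, 0, 0]
R5 ← R5 − R2: [0, 0, 0]
2 nonzero rows, so rank(PB) = 2.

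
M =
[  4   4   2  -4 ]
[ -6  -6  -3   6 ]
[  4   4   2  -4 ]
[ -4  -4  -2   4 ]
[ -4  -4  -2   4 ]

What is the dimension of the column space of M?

Row reduce to echelon form.
R2 ← R2 + (3/2)·R1: [0, 0, 0, 0]
R3 ← R3 − R1: [0, 0, 0, 0]
R4 ← R4 + R1: [0, 0, 0, 0]
R5 ← R5 + R1: [0, 0, 0, 0]
Echelon form has 1 nonzero row, so rank(M) = 1.
The column space has dimension equal to the rank: 1.

1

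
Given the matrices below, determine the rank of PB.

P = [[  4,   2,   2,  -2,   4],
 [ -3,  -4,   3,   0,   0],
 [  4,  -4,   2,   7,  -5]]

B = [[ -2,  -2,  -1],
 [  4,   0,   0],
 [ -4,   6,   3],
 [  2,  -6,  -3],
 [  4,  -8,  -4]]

2

First compute PB:
[[  4, -16,  -8],
 [-22,  24,  12],
 [-38,   2,   1]]
Now row reduce the product.
R2 ← R2 + (11/2)·R1: [0, -64, -32]
R3 ← R3 + (19/2)·R1: [0, -150, -75]
R3 ← R3 − (75/32)·R2: [0, 0, 0]
2 nonzero rows, so rank(PB) = 2.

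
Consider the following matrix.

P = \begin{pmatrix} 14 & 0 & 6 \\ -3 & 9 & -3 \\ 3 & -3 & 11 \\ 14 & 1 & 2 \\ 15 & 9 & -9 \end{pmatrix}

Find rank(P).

3

Row reduce to echelon form.
R2 ← R2 + (3/14)·R1: [0, 9, -12/7]
R3 ← R3 − (3/14)·R1: [0, -3, 68/7]
R4 ← R4 − R1: [0, 1, -4]
R5 ← R5 − (15/14)·R1: [0, 9, -108/7]
R3 ← R3 + (1/3)·R2: [0, 0, 64/7]
R4 ← R4 − (1/9)·R2: [0, 0, -80/21]
R5 ← R5 − R2: [0, 0, -96/7]
R4 ← R4 + (5/12)·R3: [0, 0, 0]
R5 ← R5 + (3/2)·R3: [0, 0, 0]
Echelon form has 3 nonzero rows, so rank(P) = 3.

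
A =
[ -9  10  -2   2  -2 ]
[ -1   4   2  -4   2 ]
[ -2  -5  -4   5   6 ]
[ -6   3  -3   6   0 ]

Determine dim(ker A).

Row reduce to echelon form.
R2 ← R2 − (1/9)·R1: [0, 26/9, 20/9, -38/9, 20/9]
R3 ← R3 − (2/9)·R1: [0, -65/9, -32/9, 41/9, 58/9]
R4 ← R4 − (2/3)·R1: [0, -11/3, -5/3, 14/3, 4/3]
R3 ← R3 + (5/2)·R2: [0, 0, 2, -6, 12]
R4 ← R4 + (33/26)·R2: [0, 0, 15/13, -9/13, 54/13]
R4 ← R4 − (15/26)·R3: [0, 0, 0, 36/13, -36/13]
4 nonzero rows, so rank(A) = 4.
A has 5 columns; by rank–nullity, nullity = 5 − 4 = 1.

1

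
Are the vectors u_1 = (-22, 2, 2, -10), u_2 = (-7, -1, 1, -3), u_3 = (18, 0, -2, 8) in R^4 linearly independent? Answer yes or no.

Form the matrix with these vectors as rows and row reduce.
R2 ← R2 − (7/22)·R1: [0, -18/11, 4/11, 2/11]
R3 ← R3 + (9/11)·R1: [0, 18/11, -4/11, -2/11]
R3 ← R3 + R2: [0, 0, 0, 0]
2 nonzero rows, so the 3 vectors span a space of dimension 2.
Since 2 < 3, the vectors are linearly dependent.

no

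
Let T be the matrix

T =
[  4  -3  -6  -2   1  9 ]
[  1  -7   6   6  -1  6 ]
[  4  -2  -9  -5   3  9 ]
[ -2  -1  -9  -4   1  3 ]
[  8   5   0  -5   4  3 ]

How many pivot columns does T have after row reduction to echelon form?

Row reduce to echelon form.
R2 ← R2 − (1/4)·R1: [0, -25/4, 15/2, 13/2, -5/4, 15/4]
R3 ← R3 − R1: [0, 1, -3, -3, 2, 0]
R4 ← R4 + (1/2)·R1: [0, -5/2, -12, -5, 3/2, 15/2]
R5 ← R5 − (2)·R1: [0, 11, 12, -1, 2, -15]
R3 ← R3 + (4/25)·R2: [0, 0, -9/5, -49/25, 9/5, 3/5]
R4 ← R4 − (2/5)·R2: [0, 0, -15, -38/5, 2, 6]
R5 ← R5 + (44/25)·R2: [0, 0, 126/5, 261/25, -1/5, -42/5]
R4 ← R4 − (25/3)·R3: [0, 0, 0, 131/15, -13, 1]
R5 ← R5 + (14)·R3: [0, 0, 0, -17, 25, 0]
R5 ← R5 + (255/131)·R4: [0, 0, 0, 0, -40/131, 255/131]
Echelon form has 5 nonzero rows, so rank(T) = 5.
Each nonzero row contributes one pivot column: 5 pivot columns.

5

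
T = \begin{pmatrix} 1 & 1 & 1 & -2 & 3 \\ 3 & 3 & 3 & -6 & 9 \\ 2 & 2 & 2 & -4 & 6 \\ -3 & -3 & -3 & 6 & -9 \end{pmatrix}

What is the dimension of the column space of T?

1

Row reduce to echelon form.
R2 ← R2 − (3)·R1: [0, 0, 0, 0, 0]
R3 ← R3 − (2)·R1: [0, 0, 0, 0, 0]
R4 ← R4 + (3)·R1: [0, 0, 0, 0, 0]
Echelon form has 1 nonzero row, so rank(T) = 1.
The column space has dimension equal to the rank: 1.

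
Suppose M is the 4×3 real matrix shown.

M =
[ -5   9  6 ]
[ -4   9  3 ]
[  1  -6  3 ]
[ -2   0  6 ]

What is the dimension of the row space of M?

2

Row reduce to echelon form.
R2 ← R2 − (4/5)·R1: [0, 9/5, -9/5]
R3 ← R3 + (1/5)·R1: [0, -21/5, 21/5]
R4 ← R4 − (2/5)·R1: [0, -18/5, 18/5]
R3 ← R3 + (7/3)·R2: [0, 0, 0]
R4 ← R4 + (2)·R2: [0, 0, 0]
Echelon form has 2 nonzero rows, so rank(M) = 2.
The row space has dimension equal to the rank: 2.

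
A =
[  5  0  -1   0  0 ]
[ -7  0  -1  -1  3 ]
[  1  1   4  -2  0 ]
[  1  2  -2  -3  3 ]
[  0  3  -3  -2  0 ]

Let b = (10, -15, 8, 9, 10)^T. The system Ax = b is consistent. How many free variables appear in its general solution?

1

Row reduce the augmented matrix [A | b].
R2 ← R2 + (7/5)·R1: [0, 0, -12/5, -1, 3, -1]
R3 ← R3 − (1/5)·R1: [0, 1, 21/5, -2, 0, 6]
R4 ← R4 − (1/5)·R1: [0, 2, -9/5, -3, 3, 7]
Swap R2 ↔ R3
R4 ← R4 − (2)·R2: [0, 0, -51/5, 1, 3, -5]
R5 ← R5 − (3)·R2: [0, 0, -78/5, 4, 0, -8]
R4 ← R4 − (17/4)·R3: [0, 0, 0, 21/4, -39/4, -3/4]
R5 ← R5 − (13/2)·R3: [0, 0, 0, 21/2, -39/2, -3/2]
R5 ← R5 − (2)·R4: [0, 0, 0, 0, 0, 0]
The echelon form has 4 nonzero rows, and every pivot lies in the first 5 columns, so rank(A) = rank([A|b]) = 4.
The system is consistent.
Free variables = (unknowns) − (rank) = 5 − 4 = 1.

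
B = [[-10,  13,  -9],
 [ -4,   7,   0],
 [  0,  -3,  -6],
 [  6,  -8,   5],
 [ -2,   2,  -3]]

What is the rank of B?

Row reduce to echelon form.
R2 ← R2 − (2/5)·R1: [0, 9/5, 18/5]
R4 ← R4 + (3/5)·R1: [0, -1/5, -2/5]
R5 ← R5 − (1/5)·R1: [0, -3/5, -6/5]
R3 ← R3 + (5/3)·R2: [0, 0, 0]
R4 ← R4 + (1/9)·R2: [0, 0, 0]
R5 ← R5 + (1/3)·R2: [0, 0, 0]
Echelon form has 2 nonzero rows, so rank(B) = 2.

2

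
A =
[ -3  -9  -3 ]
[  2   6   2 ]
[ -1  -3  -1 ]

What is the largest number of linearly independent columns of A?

1

Row reduce to echelon form.
R2 ← R2 + (2/3)·R1: [0, 0, 0]
R3 ← R3 − (1/3)·R1: [0, 0, 0]
Echelon form has 1 nonzero row, so rank(A) = 1.
The rank gives the maximum number of linearly independent columns: 1.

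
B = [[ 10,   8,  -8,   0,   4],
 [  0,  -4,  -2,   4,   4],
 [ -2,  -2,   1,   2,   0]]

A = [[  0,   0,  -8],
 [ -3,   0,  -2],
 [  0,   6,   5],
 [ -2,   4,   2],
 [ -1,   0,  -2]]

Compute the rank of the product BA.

3

First compute BA:
[[-28, -48, -144],
 [  0,   4,  -2],
 [  2,  14,  29]]
Now row reduce the product.
R3 ← R3 + (1/14)·R1: [0, 74/7, 131/7]
R3 ← R3 − (37/14)·R2: [0, 0, 24]
3 nonzero rows, so rank(BA) = 3.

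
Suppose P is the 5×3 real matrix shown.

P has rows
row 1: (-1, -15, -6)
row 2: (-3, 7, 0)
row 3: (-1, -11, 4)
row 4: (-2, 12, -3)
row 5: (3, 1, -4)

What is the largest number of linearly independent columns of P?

Row reduce to echelon form.
R2 ← R2 − (3)·R1: [0, 52, 18]
R3 ← R3 − R1: [0, 4, 10]
R4 ← R4 − (2)·R1: [0, 42, 9]
R5 ← R5 + (3)·R1: [0, -44, -22]
R3 ← R3 − (1/13)·R2: [0, 0, 112/13]
R4 ← R4 − (21/26)·R2: [0, 0, -72/13]
R5 ← R5 + (11/13)·R2: [0, 0, -88/13]
R4 ← R4 + (9/14)·R3: [0, 0, 0]
R5 ← R5 + (11/14)·R3: [0, 0, 0]
Echelon form has 3 nonzero rows, so rank(P) = 3.
The rank gives the maximum number of linearly independent columns: 3.

3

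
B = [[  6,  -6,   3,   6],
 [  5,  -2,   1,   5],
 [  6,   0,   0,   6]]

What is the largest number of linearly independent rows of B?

Row reduce to echelon form.
R2 ← R2 − (5/6)·R1: [0, 3, -3/2, 0]
R3 ← R3 − R1: [0, 6, -3, 0]
R3 ← R3 − (2)·R2: [0, 0, 0, 0]
Echelon form has 2 nonzero rows, so rank(B) = 2.
The rank gives the maximum number of linearly independent rows: 2.

2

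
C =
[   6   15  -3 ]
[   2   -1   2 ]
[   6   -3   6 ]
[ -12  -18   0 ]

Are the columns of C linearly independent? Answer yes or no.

Row reduce C to echelon form.
R2 ← R2 − (1/3)·R1: [0, -6, 3]
R3 ← R3 − R1: [0, -18, 9]
R4 ← R4 + (2)·R1: [0, 12, -6]
R3 ← R3 − (3)·R2: [0, 0, 0]
R4 ← R4 + (2)·R2: [0, 0, 0]
2 pivots among 3 columns.
Only 2 < 3 pivot columns, so the columns are linearly dependent.

no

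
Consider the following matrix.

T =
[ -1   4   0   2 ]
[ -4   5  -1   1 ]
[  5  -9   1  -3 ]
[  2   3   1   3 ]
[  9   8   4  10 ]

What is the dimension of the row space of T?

Row reduce to echelon form.
R2 ← R2 − (4)·R1: [0, -11, -1, -7]
R3 ← R3 + (5)·R1: [0, 11, 1, 7]
R4 ← R4 + (2)·R1: [0, 11, 1, 7]
R5 ← R5 + (9)·R1: [0, 44, 4, 28]
R3 ← R3 + R2: [0, 0, 0, 0]
R4 ← R4 + R2: [0, 0, 0, 0]
R5 ← R5 + (4)·R2: [0, 0, 0, 0]
Echelon form has 2 nonzero rows, so rank(T) = 2.
The row space has dimension equal to the rank: 2.

2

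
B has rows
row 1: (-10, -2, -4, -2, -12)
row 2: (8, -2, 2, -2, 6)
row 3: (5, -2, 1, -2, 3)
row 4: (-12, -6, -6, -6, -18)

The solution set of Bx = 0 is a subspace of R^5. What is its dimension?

Row reduce to echelon form.
R2 ← R2 + (4/5)·R1: [0, -18/5, -6/5, -18/5, -18/5]
R3 ← R3 + (1/2)·R1: [0, -3, -1, -3, -3]
R4 ← R4 − (6/5)·R1: [0, -18/5, -6/5, -18/5, -18/5]
R3 ← R3 − (5/6)·R2: [0, 0, 0, 0, 0]
R4 ← R4 − R2: [0, 0, 0, 0, 0]
2 nonzero rows, so rank(B) = 2.
B has 5 columns; by rank–nullity, nullity = 5 − 2 = 3.

3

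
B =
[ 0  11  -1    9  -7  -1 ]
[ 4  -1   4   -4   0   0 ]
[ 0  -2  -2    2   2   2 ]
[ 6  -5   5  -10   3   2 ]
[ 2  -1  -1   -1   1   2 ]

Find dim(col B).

5

Row reduce to echelon form.
Swap R1 ↔ R2
R4 ← R4 − (3/2)·R1: [0, -7/2, -1, -4, 3, 2]
R5 ← R5 − (1/2)·R1: [0, -1/2, -3, 1, 1, 2]
R3 ← R3 + (2/11)·R2: [0, 0, -24/11, 40/11, 8/11, 20/11]
R4 ← R4 + (7/22)·R2: [0, 0, -29/22, -25/22, 17/22, 37/22]
R5 ← R5 + (1/22)·R2: [0, 0, -67/22, 31/22, 15/22, 43/22]
R4 ← R4 − (29/48)·R3: [0, 0, 0, -10/3, 1/3, 7/12]
R5 ← R5 − (67/48)·R3: [0, 0, 0, -11/3, -1/3, -7/12]
R5 ← R5 − (11/10)·R4: [0, 0, 0, 0, -7/10, -49/40]
Echelon form has 5 nonzero rows, so rank(B) = 5.
The column space has dimension equal to the rank: 5.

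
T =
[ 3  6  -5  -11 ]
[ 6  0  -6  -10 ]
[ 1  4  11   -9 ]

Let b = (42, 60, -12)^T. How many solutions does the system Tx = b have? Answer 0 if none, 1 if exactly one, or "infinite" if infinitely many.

infinite

Row reduce the augmented matrix [T | b].
R2 ← R2 − (2)·R1: [0, -12, 4, 12, -24]
R3 ← R3 − (1/3)·R1: [0, 2, 38/3, -16/3, -26]
R3 ← R3 + (1/6)·R2: [0, 0, 40/3, -10/3, -30]
The echelon form has 3 nonzero rows, and every pivot lies in the first 4 columns, so rank(T) = rank([T|b]) = 3.
The system is consistent.
rank = 3 < 4 unknowns, so there are infinitely many solutions.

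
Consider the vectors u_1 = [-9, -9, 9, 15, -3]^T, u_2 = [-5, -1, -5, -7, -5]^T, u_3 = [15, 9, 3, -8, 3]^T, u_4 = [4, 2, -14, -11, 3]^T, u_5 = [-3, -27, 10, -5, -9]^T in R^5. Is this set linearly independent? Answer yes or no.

Form the matrix with these vectors as rows and row reduce.
R2 ← R2 − (5/9)·R1: [0, 4, -10, -46/3, -10/3]
R3 ← R3 + (5/3)·R1: [0, -6, 18, 17, -2]
R4 ← R4 + (4/9)·R1: [0, -2, -10, -13/3, 5/3]
R5 ← R5 − (1/3)·R1: [0, -24, 7, -10, -8]
R3 ← R3 + (3/2)·R2: [0, 0, 3, -6, -7]
R4 ← R4 + (1/2)·R2: [0, 0, -15, -12, 0]
R5 ← R5 + (6)·R2: [0, 0, -53, -102, -28]
R4 ← R4 + (5)·R3: [0, 0, 0, -42, -35]
R5 ← R5 + (53/3)·R3: [0, 0, 0, -208, -455/3]
R5 ← R5 − (104/21)·R4: [0, 0, 0, 0, 65/3]
5 nonzero rows, so the 5 vectors span a space of dimension 5.
Since 5 = 5, the vectors are linearly independent.

yes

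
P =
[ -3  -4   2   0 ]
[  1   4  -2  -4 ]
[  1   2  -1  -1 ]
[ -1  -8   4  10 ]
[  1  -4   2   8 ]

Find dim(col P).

Row reduce to echelon form.
R2 ← R2 + (1/3)·R1: [0, 8/3, -4/3, -4]
R3 ← R3 + (1/3)·R1: [0, 2/3, -1/3, -1]
R4 ← R4 − (1/3)·R1: [0, -20/3, 10/3, 10]
R5 ← R5 + (1/3)·R1: [0, -16/3, 8/3, 8]
R3 ← R3 − (1/4)·R2: [0, 0, 0, 0]
R4 ← R4 + (5/2)·R2: [0, 0, 0, 0]
R5 ← R5 + (2)·R2: [0, 0, 0, 0]
Echelon form has 2 nonzero rows, so rank(P) = 2.
The column space has dimension equal to the rank: 2.

2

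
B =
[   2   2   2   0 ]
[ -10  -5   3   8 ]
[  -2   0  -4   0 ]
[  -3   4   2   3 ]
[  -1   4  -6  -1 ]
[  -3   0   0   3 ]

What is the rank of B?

4

Row reduce to echelon form.
R2 ← R2 + (5)·R1: [0, 5, 13, 8]
R3 ← R3 + R1: [0, 2, -2, 0]
R4 ← R4 + (3/2)·R1: [0, 7, 5, 3]
R5 ← R5 + (1/2)·R1: [0, 5, -5, -1]
R6 ← R6 + (3/2)·R1: [0, 3, 3, 3]
R3 ← R3 − (2/5)·R2: [0, 0, -36/5, -16/5]
R4 ← R4 − (7/5)·R2: [0, 0, -66/5, -41/5]
R5 ← R5 − R2: [0, 0, -18, -9]
R6 ← R6 − (3/5)·R2: [0, 0, -24/5, -9/5]
R4 ← R4 − (11/6)·R3: [0, 0, 0, -7/3]
R5 ← R5 − (5/2)·R3: [0, 0, 0, -1]
R6 ← R6 − (2/3)·R3: [0, 0, 0, 1/3]
R5 ← R5 − (3/7)·R4: [0, 0, 0, 0]
R6 ← R6 + (1/7)·R4: [0, 0, 0, 0]
Echelon form has 4 nonzero rows, so rank(B) = 4.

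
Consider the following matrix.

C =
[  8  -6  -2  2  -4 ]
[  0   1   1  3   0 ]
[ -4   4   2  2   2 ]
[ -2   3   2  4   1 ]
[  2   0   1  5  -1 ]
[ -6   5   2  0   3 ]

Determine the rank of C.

Row reduce to echelon form.
R3 ← R3 + (1/2)·R1: [0, 1, 1, 3, 0]
R4 ← R4 + (1/4)·R1: [0, 3/2, 3/2, 9/2, 0]
R5 ← R5 − (1/4)·R1: [0, 3/2, 3/2, 9/2, 0]
R6 ← R6 + (3/4)·R1: [0, 1/2, 1/2, 3/2, 0]
R3 ← R3 − R2: [0, 0, 0, 0, 0]
R4 ← R4 − (3/2)·R2: [0, 0, 0, 0, 0]
R5 ← R5 − (3/2)·R2: [0, 0, 0, 0, 0]
R6 ← R6 − (1/2)·R2: [0, 0, 0, 0, 0]
Echelon form has 2 nonzero rows, so rank(C) = 2.

2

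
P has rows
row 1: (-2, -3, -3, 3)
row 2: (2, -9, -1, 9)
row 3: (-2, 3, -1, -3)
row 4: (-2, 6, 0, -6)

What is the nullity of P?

Row reduce to echelon form.
R2 ← R2 + R1: [0, -12, -4, 12]
R3 ← R3 − R1: [0, 6, 2, -6]
R4 ← R4 − R1: [0, 9, 3, -9]
R3 ← R3 + (1/2)·R2: [0, 0, 0, 0]
R4 ← R4 + (3/4)·R2: [0, 0, 0, 0]
2 nonzero rows, so rank(P) = 2.
P has 4 columns; by rank–nullity, nullity = 4 − 2 = 2.

2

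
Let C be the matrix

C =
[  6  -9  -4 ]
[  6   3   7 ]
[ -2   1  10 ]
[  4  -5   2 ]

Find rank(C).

3

Row reduce to echelon form.
R2 ← R2 − R1: [0, 12, 11]
R3 ← R3 + (1/3)·R1: [0, -2, 26/3]
R4 ← R4 − (2/3)·R1: [0, 1, 14/3]
R3 ← R3 + (1/6)·R2: [0, 0, 21/2]
R4 ← R4 − (1/12)·R2: [0, 0, 15/4]
R4 ← R4 − (5/14)·R3: [0, 0, 0]
Echelon form has 3 nonzero rows, so rank(C) = 3.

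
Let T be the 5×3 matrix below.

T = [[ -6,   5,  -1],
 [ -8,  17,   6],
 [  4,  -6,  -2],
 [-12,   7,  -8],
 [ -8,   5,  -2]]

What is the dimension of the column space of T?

3

Row reduce to echelon form.
R2 ← R2 − (4/3)·R1: [0, 31/3, 22/3]
R3 ← R3 + (2/3)·R1: [0, -8/3, -8/3]
R4 ← R4 − (2)·R1: [0, -3, -6]
R5 ← R5 − (4/3)·R1: [0, -5/3, -2/3]
R3 ← R3 + (8/31)·R2: [0, 0, -24/31]
R4 ← R4 + (9/31)·R2: [0, 0, -120/31]
R5 ← R5 + (5/31)·R2: [0, 0, 16/31]
R4 ← R4 − (5)·R3: [0, 0, 0]
R5 ← R5 + (2/3)·R3: [0, 0, 0]
Echelon form has 3 nonzero rows, so rank(T) = 3.
The column space has dimension equal to the rank: 3.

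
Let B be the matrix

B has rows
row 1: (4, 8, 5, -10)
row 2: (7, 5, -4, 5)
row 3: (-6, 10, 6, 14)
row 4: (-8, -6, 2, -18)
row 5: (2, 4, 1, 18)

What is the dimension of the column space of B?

4

Row reduce to echelon form.
R2 ← R2 − (7/4)·R1: [0, -9, -51/4, 45/2]
R3 ← R3 + (3/2)·R1: [0, 22, 27/2, -1]
R4 ← R4 + (2)·R1: [0, 10, 12, -38]
R5 ← R5 − (1/2)·R1: [0, 0, -3/2, 23]
R3 ← R3 + (22/9)·R2: [0, 0, -53/3, 54]
R4 ← R4 + (10/9)·R2: [0, 0, -13/6, -13]
R4 ← R4 − (13/106)·R3: [0, 0, 0, -1040/53]
R5 ← R5 − (9/106)·R3: [0, 0, 0, 976/53]
R5 ← R5 + (61/65)·R4: [0, 0, 0, 0]
Echelon form has 4 nonzero rows, so rank(B) = 4.
The column space has dimension equal to the rank: 4.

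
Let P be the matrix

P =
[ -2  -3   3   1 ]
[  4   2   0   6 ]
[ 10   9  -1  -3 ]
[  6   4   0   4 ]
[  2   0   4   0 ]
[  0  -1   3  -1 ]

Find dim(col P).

3

Row reduce to echelon form.
R2 ← R2 + (2)·R1: [0, -4, 6, 8]
R3 ← R3 + (5)·R1: [0, -6, 14, 2]
R4 ← R4 + (3)·R1: [0, -5, 9, 7]
R5 ← R5 + R1: [0, -3, 7, 1]
R3 ← R3 − (3/2)·R2: [0, 0, 5, -10]
R4 ← R4 − (5/4)·R2: [0, 0, 3/2, -3]
R5 ← R5 − (3/4)·R2: [0, 0, 5/2, -5]
R6 ← R6 − (1/4)·R2: [0, 0, 3/2, -3]
R4 ← R4 − (3/10)·R3: [0, 0, 0, 0]
R5 ← R5 − (1/2)·R3: [0, 0, 0, 0]
R6 ← R6 − (3/10)·R3: [0, 0, 0, 0]
Echelon form has 3 nonzero rows, so rank(P) = 3.
The column space has dimension equal to the rank: 3.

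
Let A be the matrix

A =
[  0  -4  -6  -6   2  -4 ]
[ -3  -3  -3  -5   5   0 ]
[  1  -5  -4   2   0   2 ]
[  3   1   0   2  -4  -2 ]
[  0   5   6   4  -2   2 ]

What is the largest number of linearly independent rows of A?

3

Row reduce to echelon form.
Swap R1 ↔ R2
R3 ← R3 + (1/3)·R1: [0, -6, -5, 1/3, 5/3, 2]
R4 ← R4 + R1: [0, -2, -3, -3, 1, -2]
R3 ← R3 − (3/2)·R2: [0, 0, 4, 28/3, -4/3, 8]
R4 ← R4 − (1/2)·R2: [0, 0, 0, 0, 0, 0]
R5 ← R5 + (5/4)·R2: [0, 0, -3/2, -7/2, 1/2, -3]
R5 ← R5 + (3/8)·R3: [0, 0, 0, 0, 0, 0]
Echelon form has 3 nonzero rows, so rank(A) = 3.
The rank gives the maximum number of linearly independent rows: 3.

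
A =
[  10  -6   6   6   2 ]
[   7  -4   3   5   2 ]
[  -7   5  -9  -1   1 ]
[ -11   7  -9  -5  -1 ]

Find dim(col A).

2

Row reduce to echelon form.
R2 ← R2 − (7/10)·R1: [0, 1/5, -6/5, 4/5, 3/5]
R3 ← R3 + (7/10)·R1: [0, 4/5, -24/5, 16/5, 12/5]
R4 ← R4 + (11/10)·R1: [0, 2/5, -12/5, 8/5, 6/5]
R3 ← R3 − (4)·R2: [0, 0, 0, 0, 0]
R4 ← R4 − (2)·R2: [0, 0, 0, 0, 0]
Echelon form has 2 nonzero rows, so rank(A) = 2.
The column space has dimension equal to the rank: 2.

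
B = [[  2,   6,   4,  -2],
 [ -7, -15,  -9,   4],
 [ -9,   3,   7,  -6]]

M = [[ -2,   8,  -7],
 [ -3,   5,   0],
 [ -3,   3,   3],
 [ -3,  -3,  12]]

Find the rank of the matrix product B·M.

2

First compute BM:
[[-28,  64, -26],
 [ 74, -170,  70],
 [  6, -18,  12]]
Now row reduce the product.
R2 ← R2 + (37/14)·R1: [0, -6/7, 9/7]
R3 ← R3 + (3/14)·R1: [0, -30/7, 45/7]
R3 ← R3 − (5)·R2: [0, 0, 0]
2 nonzero rows, so rank(BM) = 2.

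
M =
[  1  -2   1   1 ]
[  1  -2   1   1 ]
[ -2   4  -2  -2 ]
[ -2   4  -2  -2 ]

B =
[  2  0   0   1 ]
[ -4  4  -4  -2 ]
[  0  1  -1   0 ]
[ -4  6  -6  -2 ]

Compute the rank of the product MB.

1

First compute MB:
[[  6,  -1,   1,   3],
 [  6,  -1,   1,   3],
 [-12,   2,  -2,  -6],
 [-12,   2,  -2,  -6]]
Now row reduce the product.
R2 ← R2 − R1: [0, 0, 0, 0]
R3 ← R3 + (2)·R1: [0, 0, 0, 0]
R4 ← R4 + (2)·R1: [0, 0, 0, 0]
1 nonzero row, so rank(MB) = 1.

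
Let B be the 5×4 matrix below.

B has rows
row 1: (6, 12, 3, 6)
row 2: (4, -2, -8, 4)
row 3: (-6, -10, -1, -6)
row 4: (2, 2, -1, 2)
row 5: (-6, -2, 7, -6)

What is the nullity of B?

Row reduce to echelon form.
R2 ← R2 − (2/3)·R1: [0, -10, -10, 0]
R3 ← R3 + R1: [0, 2, 2, 0]
R4 ← R4 − (1/3)·R1: [0, -2, -2, 0]
R5 ← R5 + R1: [0, 10, 10, 0]
R3 ← R3 + (1/5)·R2: [0, 0, 0, 0]
R4 ← R4 − (1/5)·R2: [0, 0, 0, 0]
R5 ← R5 + R2: [0, 0, 0, 0]
2 nonzero rows, so rank(B) = 2.
B has 4 columns; by rank–nullity, nullity = 4 − 2 = 2.

2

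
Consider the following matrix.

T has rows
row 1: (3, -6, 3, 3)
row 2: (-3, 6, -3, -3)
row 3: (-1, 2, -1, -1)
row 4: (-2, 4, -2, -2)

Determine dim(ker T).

Row reduce to echelon form.
R2 ← R2 + R1: [0, 0, 0, 0]
R3 ← R3 + (1/3)·R1: [0, 0, 0, 0]
R4 ← R4 + (2/3)·R1: [0, 0, 0, 0]
1 nonzero row, so rank(T) = 1.
T has 4 columns; by rank–nullity, nullity = 4 − 1 = 3.

3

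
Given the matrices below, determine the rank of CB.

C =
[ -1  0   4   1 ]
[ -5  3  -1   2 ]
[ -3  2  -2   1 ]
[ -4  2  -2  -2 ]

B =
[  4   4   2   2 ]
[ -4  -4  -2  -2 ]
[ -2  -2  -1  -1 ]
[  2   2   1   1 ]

1

First compute CB:
[[-10, -10,  -5,  -5],
 [-26, -26, -13, -13],
 [-14, -14,  -7,  -7],
 [-24, -24, -12, -12]]
Now row reduce the product.
R2 ← R2 − (13/5)·R1: [0, 0, 0, 0]
R3 ← R3 − (7/5)·R1: [0, 0, 0, 0]
R4 ← R4 − (12/5)·R1: [0, 0, 0, 0]
1 nonzero row, so rank(CB) = 1.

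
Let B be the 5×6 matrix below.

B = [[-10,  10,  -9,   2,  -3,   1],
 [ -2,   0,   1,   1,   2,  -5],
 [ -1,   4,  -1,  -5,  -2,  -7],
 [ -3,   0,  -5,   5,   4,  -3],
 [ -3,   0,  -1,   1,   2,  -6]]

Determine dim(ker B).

Row reduce to echelon form.
R2 ← R2 − (1/5)·R1: [0, -2, 14/5, 3/5, 13/5, -26/5]
R3 ← R3 − (1/10)·R1: [0, 3, -1/10, -26/5, -17/10, -71/10]
R4 ← R4 − (3/10)·R1: [0, -3, -23/10, 22/5, 49/10, -33/10]
R5 ← R5 − (3/10)·R1: [0, -3, 17/10, 2/5, 29/10, -63/10]
R3 ← R3 + (3/2)·R2: [0, 0, 41/10, -43/10, 11/5, -149/10]
R4 ← R4 − (3/2)·R2: [0, 0, -13/2, 7/2, 1, 9/2]
R5 ← R5 − (3/2)·R2: [0, 0, -5/2, -1/2, -1, 3/2]
R4 ← R4 + (65/41)·R3: [0, 0, 0, -136/41, 184/41, -784/41]
R5 ← R5 + (25/41)·R3: [0, 0, 0, -128/41, 14/41, -311/41]
R5 ← R5 − (16/17)·R4: [0, 0, 0, 0, -66/17, 177/17]
5 nonzero rows, so rank(B) = 5.
B has 6 columns; by rank–nullity, nullity = 6 − 5 = 1.

1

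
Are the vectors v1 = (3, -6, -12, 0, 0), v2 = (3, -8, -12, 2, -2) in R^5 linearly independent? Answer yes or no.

Form the matrix with these vectors as rows and row reduce.
R2 ← R2 − R1: [0, -2, 0, 2, -2]
2 nonzero rows, so the 2 vectors span a space of dimension 2.
Since 2 = 2, the vectors are linearly independent.

yes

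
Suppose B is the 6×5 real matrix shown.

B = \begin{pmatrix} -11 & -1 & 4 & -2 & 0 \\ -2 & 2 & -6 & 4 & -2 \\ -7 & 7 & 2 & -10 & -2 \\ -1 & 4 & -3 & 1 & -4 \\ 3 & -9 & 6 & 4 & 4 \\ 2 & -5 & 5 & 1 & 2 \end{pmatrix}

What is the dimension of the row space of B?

5

Row reduce to echelon form.
R2 ← R2 − (2/11)·R1: [0, 24/11, -74/11, 48/11, -2]
R3 ← R3 − (7/11)·R1: [0, 84/11, -6/11, -96/11, -2]
R4 ← R4 − (1/11)·R1: [0, 45/11, -37/11, 13/11, -4]
R5 ← R5 + (3/11)·R1: [0, -102/11, 78/11, 38/11, 4]
R6 ← R6 + (2/11)·R1: [0, -57/11, 63/11, 7/11, 2]
R3 ← R3 − (7/2)·R2: [0, 0, 23, -24, 5]
R4 ← R4 − (15/8)·R2: [0, 0, 37/4, -7, -1/4]
R5 ← R5 + (17/4)·R2: [0, 0, -43/2, 22, -9/2]
R6 ← R6 + (19/8)·R2: [0, 0, -41/4, 11, -11/4]
R4 ← R4 − (37/92)·R3: [0, 0, 0, 61/23, -52/23]
R5 ← R5 + (43/46)·R3: [0, 0, 0, -10/23, 4/23]
R6 ← R6 + (41/92)·R3: [0, 0, 0, 7/23, -12/23]
R5 ← R5 + (10/61)·R4: [0, 0, 0, 0, -12/61]
R6 ← R6 − (7/61)·R4: [0, 0, 0, 0, -16/61]
R6 ← R6 − (4/3)·R5: [0, 0, 0, 0, 0]
Echelon form has 5 nonzero rows, so rank(B) = 5.
The row space has dimension equal to the rank: 5.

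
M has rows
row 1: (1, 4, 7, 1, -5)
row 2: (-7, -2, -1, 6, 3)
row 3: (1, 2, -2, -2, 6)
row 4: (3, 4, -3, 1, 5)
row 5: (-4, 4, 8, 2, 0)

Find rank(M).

4

Row reduce to echelon form.
R2 ← R2 + (7)·R1: [0, 26, 48, 13, -32]
R3 ← R3 − R1: [0, -2, -9, -3, 11]
R4 ← R4 − (3)·R1: [0, -8, -24, -2, 20]
R5 ← R5 + (4)·R1: [0, 20, 36, 6, -20]
R3 ← R3 + (1/13)·R2: [0, 0, -69/13, -2, 111/13]
R4 ← R4 + (4/13)·R2: [0, 0, -120/13, 2, 132/13]
R5 ← R5 − (10/13)·R2: [0, 0, -12/13, -4, 60/13]
R4 ← R4 − (40/23)·R3: [0, 0, 0, 126/23, -108/23]
R5 ← R5 − (4/23)·R3: [0, 0, 0, -84/23, 72/23]
R5 ← R5 + (2/3)·R4: [0, 0, 0, 0, 0]
Echelon form has 4 nonzero rows, so rank(M) = 4.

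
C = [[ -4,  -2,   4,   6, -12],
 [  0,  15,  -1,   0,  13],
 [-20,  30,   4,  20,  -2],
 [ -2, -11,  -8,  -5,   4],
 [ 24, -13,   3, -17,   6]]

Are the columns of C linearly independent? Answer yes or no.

Row reduce C to echelon form.
R3 ← R3 − (5)·R1: [0, 40, -16, -10, 58]
R4 ← R4 − (1/2)·R1: [0, -10, -10, -8, 10]
R5 ← R5 + (6)·R1: [0, -25, 27, 19, -66]
R3 ← R3 − (8/3)·R2: [0, 0, -40/3, -10, 70/3]
R4 ← R4 + (2/3)·R2: [0, 0, -32/3, -8, 56/3]
R5 ← R5 + (5/3)·R2: [0, 0, 76/3, 19, -133/3]
R4 ← R4 − (4/5)·R3: [0, 0, 0, 0, 0]
R5 ← R5 + (19/10)·R3: [0, 0, 0, 0, 0]
3 pivots among 5 columns.
Only 3 < 5 pivot columns, so the columns are linearly dependent.

no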